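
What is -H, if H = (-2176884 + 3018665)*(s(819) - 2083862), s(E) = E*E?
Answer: 1189521572881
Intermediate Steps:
s(E) = E²
H = -1189521572881 (H = (-2176884 + 3018665)*(819² - 2083862) = 841781*(670761 - 2083862) = 841781*(-1413101) = -1189521572881)
-H = -1*(-1189521572881) = 1189521572881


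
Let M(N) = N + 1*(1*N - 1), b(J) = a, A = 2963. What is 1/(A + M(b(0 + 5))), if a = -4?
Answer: 1/2954 ≈ 0.00033852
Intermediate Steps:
b(J) = -4
M(N) = -1 + 2*N (M(N) = N + 1*(N - 1) = N + 1*(-1 + N) = N + (-1 + N) = -1 + 2*N)
1/(A + M(b(0 + 5))) = 1/(2963 + (-1 + 2*(-4))) = 1/(2963 + (-1 - 8)) = 1/(2963 - 9) = 1/2954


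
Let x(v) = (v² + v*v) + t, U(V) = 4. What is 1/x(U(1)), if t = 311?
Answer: 1/343 ≈ 0.0029155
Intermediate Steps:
x(v) = 311 + 2*v² (x(v) = (v² + v*v) + 311 = (v² + v²) + 311 = 2*v² + 311 = 311 + 2*v²)
1/x(U(1)) = 1/(311 + 2*4²) = 1/(311 + 2*16) = 1/(311 + 32) = 1/343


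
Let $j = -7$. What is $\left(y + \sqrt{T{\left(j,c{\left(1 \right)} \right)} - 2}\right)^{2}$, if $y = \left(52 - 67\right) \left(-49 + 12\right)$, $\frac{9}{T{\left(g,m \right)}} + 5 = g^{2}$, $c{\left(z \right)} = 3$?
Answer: $\frac{\left(12210 + i \sqrt{869}\right)^{2}}{484} \approx 3.0802 \cdot 10^{5} + 1487.3 i$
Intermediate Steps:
$T{\left(g,m \right)} = \frac{9}{-5 + g^{2}}$
$y = 555$ ($y = \left(-15\right) \left(-37\right) = 555$)
$\left(y + \sqrt{T{\left(j,c{\left(1 \right)} \right)} - 2}\right)^{2} = \left(555 + \sqrt{\frac{9}{-5 + \left(-7\right)^{2}} - 2}\right)^{2} = \left(555 + \sqrt{\frac{9}{-5 + 49} - 2}\right)^{2} = \left(555 + \sqrt{\frac{9}{44} - 2}\right)^{2} = \left(555 + \sqrt{- \frac{79}{44}}\right)^{2} = \left(555 + \frac{i \sqrt{869}}{22}\right)^{2}$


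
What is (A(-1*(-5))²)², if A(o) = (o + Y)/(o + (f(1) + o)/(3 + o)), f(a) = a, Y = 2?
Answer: 614656/279841 ≈ 2.1964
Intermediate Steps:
A(o) = (2 + o)/(o + (1 + o)/(3 + o)) (A(o) = (o + 2)/(o + (1 + o)/(3 + o)) = (2 + o)/(o + (1 + o)/(3 + o)))
(A(-1*(-5))²)² = (((6 + (-1*(-5))² + 5*(-1*(-5)))/(1 + (-1*(-5))² + 4*(-1*(-5))))²)² = (((6 + 5² + 5*5)/(1 + 5² + 4*5))²)² = (((6 + 25 + 25)/(1 + 25 + 20))²)² = ((56/46)²)² = (((1/46)*56)²)² = ((28/23)²)² = (784/529)² = 614656/279841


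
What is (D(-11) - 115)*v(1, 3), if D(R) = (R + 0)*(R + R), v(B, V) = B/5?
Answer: 127/5 ≈ 25.400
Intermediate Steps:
v(B, V) = B/5 (v(B, V) = B*(⅕) = B/5)
D(R) = 2*R² (D(R) = R*(2*R) = 2*R²)
(D(-11) - 115)*v(1, 3) = (2*(-11)² - 115)*((⅕)*1) = (2*121 - 115)*(⅕) = (242 - 115)*(⅕) = 127*(⅕) = 127/5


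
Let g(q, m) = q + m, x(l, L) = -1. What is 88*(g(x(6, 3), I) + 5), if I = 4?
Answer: 704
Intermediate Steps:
g(q, m) = m + q
88*(g(x(6, 3), I) + 5) = 88*((4 - 1) + 5) = 88*(3 + 5) = 88*8 = 704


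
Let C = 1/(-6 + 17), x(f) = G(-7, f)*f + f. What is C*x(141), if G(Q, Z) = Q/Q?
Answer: 282/11 ≈ 25.636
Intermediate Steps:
G(Q, Z) = 1
x(f) = 2*f (x(f) = 1*f + f = f + f = 2*f)
C = 1/11 ≈ 0.090909
C*x(141) = (2*141)/11 = (1/11)*282 = 282/11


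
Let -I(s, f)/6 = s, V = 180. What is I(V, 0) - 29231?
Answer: -30311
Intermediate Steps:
I(s, f) = -6*s
I(V, 0) - 29231 = -6*180 - 29231 = -1080 - 29231 = -30311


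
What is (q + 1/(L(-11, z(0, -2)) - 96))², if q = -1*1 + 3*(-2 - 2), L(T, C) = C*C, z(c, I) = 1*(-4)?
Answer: 1083681/6400 ≈ 169.33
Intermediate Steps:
z(c, I) = -4
L(T, C) = C²
q = -13 (q = -1 + 3*(-4) = -1 - 12 = -13)
(q + 1/(L(-11, z(0, -2)) - 96))² = (-13 + 1/((-4)² - 96))² = (-13 + 1/(16 - 96))² = (-13 + 1/(-80))² = (-13 - 1/80)² = (-1041/80)² = 1083681/6400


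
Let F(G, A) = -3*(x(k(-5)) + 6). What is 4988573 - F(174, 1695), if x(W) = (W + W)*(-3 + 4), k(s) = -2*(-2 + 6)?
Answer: 4988543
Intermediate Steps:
k(s) = -8 (k(s) = -2*4 = -8)
x(W) = 2*W (x(W) = (2*W)*1 = 2*W)
F(G, A) = 30 (F(G, A) = -3*(2*(-8) + 6) = -3*(-16 + 6) = -3*(-10) = 30)
4988573 - F(174, 1695) = 4988573 - 1*30 = 4988573 - 30 = 4988543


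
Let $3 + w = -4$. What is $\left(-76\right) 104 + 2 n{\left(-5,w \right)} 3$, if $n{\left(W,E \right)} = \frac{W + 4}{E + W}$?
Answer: $- \frac{15807}{2} \approx -7903.5$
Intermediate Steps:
$w = -7$ ($w = -3 - 4 = -7$)
$n{\left(W,E \right)} = \frac{4 + W}{E + W}$
$\left(-76\right) 104 + 2 n{\left(-5,w \right)} 3 = \left(-76\right) 104 + 2 \frac{4 - 5}{-7 - 5} \cdot 3 = -7904 + 2 \frac{1}{-12} \left(-1\right) 3 = -7904 + 2 \left(\left(- \frac{1}{12}\right) \left(-1\right)\right) 3 = -7904 + 2 \cdot \frac{1}{12} \cdot 3 = -7904 + \frac{1}{6} \cdot 3 = -7904 + \frac{1}{2} = - \frac{15807}{2}$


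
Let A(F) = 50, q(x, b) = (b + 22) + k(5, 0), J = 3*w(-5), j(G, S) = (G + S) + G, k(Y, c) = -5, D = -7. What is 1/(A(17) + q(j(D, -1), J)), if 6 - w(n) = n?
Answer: 1/100 ≈ 0.010000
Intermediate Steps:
w(n) = 6 - n
j(G, S) = S + 2*G
J = 33 (J = 3*(6 - 1*(-5)) = 3*(6 + 5) = 3*11 = 33)
q(x, b) = 17 + b (q(x, b) = (b + 22) - 5 = (22 + b) - 5 = 17 + b)
1/(A(17) + q(j(D, -1), J)) = 1/(50 + (17 + 33)) = 1/(50 + 50) = 1/100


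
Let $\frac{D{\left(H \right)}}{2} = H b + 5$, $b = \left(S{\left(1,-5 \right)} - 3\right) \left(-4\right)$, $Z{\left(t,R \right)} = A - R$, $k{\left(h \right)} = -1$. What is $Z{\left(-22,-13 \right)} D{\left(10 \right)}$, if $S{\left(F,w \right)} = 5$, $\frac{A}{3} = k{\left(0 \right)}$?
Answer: $-1500$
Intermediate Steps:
$A = -3$ ($A = 3 \left(-1\right) = -3$)
$Z{\left(t,R \right)} = -3 - R$
$b = -8$ ($b = \left(5 - 3\right) \left(-4\right) = 2 \left(-4\right) = -8$)
$D{\left(H \right)} = 10 - 16 H$ ($D{\left(H \right)} = 2 \left(H \left(-8\right) + 5\right) = 2 \left(- 8 H + 5\right) = 2 \left(5 - 8 H\right) = 10 - 16 H$)
$Z{\left(-22,-13 \right)} D{\left(10 \right)} = \left(-3 - -13\right) \left(10 - 160\right) = \left(-3 + 13\right) \left(10 - 160\right) = 10 \left(-150\right) = -1500$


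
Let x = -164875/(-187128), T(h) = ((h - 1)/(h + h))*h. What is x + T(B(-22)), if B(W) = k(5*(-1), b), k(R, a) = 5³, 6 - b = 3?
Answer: 11766811/187128 ≈ 62.881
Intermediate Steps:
b = 3 (b = 6 - 1*3 = 6 - 3 = 3)
k(R, a) = 125
B(W) = 125
T(h) = -½ + h/2 (T(h) = ((-1 + h)/((2*h)))*h = ((-1 + h)*(1/(2*h)))*h = ((-1 + h)/(2*h))*h = -½ + h/2)
x = 164875/187128 (x = -164875*(-1/187128) = 164875/187128 ≈ 0.88108)
x + T(B(-22)) = 164875/187128 + (-½ + (½)*125) = 164875/187128 + (-½ + 125/2) = 164875/187128 + 62 = 11766811/187128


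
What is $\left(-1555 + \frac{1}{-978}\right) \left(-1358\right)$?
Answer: $\frac{1032617089}{489} \approx 2.1117 \cdot 10^{6}$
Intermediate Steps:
$\left(-1555 + \frac{1}{-978}\right) \left(-1358\right) = \left(-1555 - \frac{1}{978}\right) \left(-1358\right) = \left(- \frac{1520791}{978}\right) \left(-1358\right) = \frac{1032617089}{489}$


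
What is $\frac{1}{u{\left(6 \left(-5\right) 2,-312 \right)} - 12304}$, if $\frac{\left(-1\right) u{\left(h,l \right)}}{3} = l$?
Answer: $- \frac{1}{11368} \approx -8.7966 \cdot 10^{-5}$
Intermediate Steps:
$u{\left(h,l \right)} = - 3 l$
$\frac{1}{u{\left(6 \left(-5\right) 2,-312 \right)} - 12304} = \frac{1}{\left(-3\right) \left(-312\right) - 12304} = \frac{1}{936 - 12304} = \frac{1}{-11368} = - \frac{1}{11368}$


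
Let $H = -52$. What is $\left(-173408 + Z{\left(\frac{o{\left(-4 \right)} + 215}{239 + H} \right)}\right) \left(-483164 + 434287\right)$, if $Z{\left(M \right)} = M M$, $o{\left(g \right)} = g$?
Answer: $\frac{296383276959787}{34969} \approx 8.4756 \cdot 10^{9}$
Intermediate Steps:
$Z{\left(M \right)} = M^{2}$
$\left(-173408 + Z{\left(\frac{o{\left(-4 \right)} + 215}{239 + H} \right)}\right) \left(-483164 + 434287\right) = \left(-173408 + \left(\frac{-4 + 215}{239 - 52}\right)^{2}\right) \left(-483164 + 434287\right) = \left(-173408 + \left(\frac{211}{187}\right)^{2}\right) \left(-48877\right) = \left(-173408 + \frac{44521}{34969}\right) \left(-48877\right) = \left(- \frac{6063859831}{34969}\right) \left(-48877\right) = \frac{296383276959787}{34969}$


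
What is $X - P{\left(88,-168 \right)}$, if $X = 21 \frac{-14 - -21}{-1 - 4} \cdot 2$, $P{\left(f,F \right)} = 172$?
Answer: $- \frac{1154}{5} \approx -230.8$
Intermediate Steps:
$X = - \frac{294}{5}$ ($X = 21 \frac{-14 + 21}{-5} \cdot 2 = 21 \cdot 7 \left(- \frac{1}{5}\right) 2 = 21 \left(- \frac{7}{5}\right) 2 = \left(- \frac{147}{5}\right) 2 = - \frac{294}{5} \approx -58.8$)
$X - P{\left(88,-168 \right)} = - \frac{294}{5} - 172 = - \frac{1154}{5}$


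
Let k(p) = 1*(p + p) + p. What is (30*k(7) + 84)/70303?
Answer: 714/70303 ≈ 0.010156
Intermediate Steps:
k(p) = 3*p (k(p) = 1*(2*p) + p = 2*p + p = 3*p)
(30*k(7) + 84)/70303 = (30*(3*7) + 84)/70303 = (30*21 + 84)*(1/70303) = (630 + 84)*(1/70303) = 714*(1/70303) = 714/70303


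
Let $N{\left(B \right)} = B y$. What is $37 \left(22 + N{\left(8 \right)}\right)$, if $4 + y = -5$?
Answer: $-1850$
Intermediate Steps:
$y = -9$ ($y = -4 - 5 = -9$)
$N{\left(B \right)} = - 9 B$ ($N{\left(B \right)} = B \left(-9\right) = - 9 B$)
$37 \left(22 + N{\left(8 \right)}\right) = 37 \left(22 - 72\right) = 37 \left(-50\right) = -1850$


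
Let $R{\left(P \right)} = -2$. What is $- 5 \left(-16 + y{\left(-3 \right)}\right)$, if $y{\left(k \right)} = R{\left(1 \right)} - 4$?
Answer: $110$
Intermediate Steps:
$y{\left(k \right)} = -6$ ($y{\left(k \right)} = -2 - 4 = -6$)
$- 5 \left(-16 + y{\left(-3 \right)}\right) = - 5 \left(-16 - 6\right) = \left(-5\right) \left(-22\right) = 110$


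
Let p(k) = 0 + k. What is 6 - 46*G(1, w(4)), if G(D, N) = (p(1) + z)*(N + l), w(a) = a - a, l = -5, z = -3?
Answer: -454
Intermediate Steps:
p(k) = k
w(a) = 0
G(D, N) = 10 - 2*N (G(D, N) = (1 - 3)*(N - 5) = -2*(-5 + N) = 10 - 2*N)
6 - 46*G(1, w(4)) = 6 - 46*(10 - 2*0) = 6 - 46*(10 + 0) = 6 - 46*10 = 6 - 460 = -454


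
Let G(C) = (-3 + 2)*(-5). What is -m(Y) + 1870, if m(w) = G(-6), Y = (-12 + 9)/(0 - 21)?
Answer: 1865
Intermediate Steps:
Y = ⅐ (Y = -3/(-21) = -3*(-1/21) = ⅐ ≈ 0.14286)
G(C) = 5 (G(C) = -1*(-5) = 5)
m(w) = 5
-m(Y) + 1870 = -1*5 + 1870 = -5 + 1870 = 1865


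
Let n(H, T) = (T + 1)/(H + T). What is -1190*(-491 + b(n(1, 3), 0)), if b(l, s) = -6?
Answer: 591430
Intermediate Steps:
n(H, T) = (1 + T)/(H + T)
-1190*(-491 + b(n(1, 3), 0)) = -1190*(-491 - 6) = -1190*(-497) = 591430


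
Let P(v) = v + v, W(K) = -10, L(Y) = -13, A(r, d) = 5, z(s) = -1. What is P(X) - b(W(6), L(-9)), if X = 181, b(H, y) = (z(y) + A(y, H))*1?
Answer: 358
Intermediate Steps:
b(H, y) = 4 (b(H, y) = (-1 + 5)*1 = 4*1 = 4)
P(v) = 2*v
P(X) - b(W(6), L(-9)) = 2*181 - 1*4 = 362 - 4 = 358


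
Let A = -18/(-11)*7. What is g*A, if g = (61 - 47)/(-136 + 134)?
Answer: -882/11 ≈ -80.182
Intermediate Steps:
A = 126/11 (A = -18*(-1)/11*7 = -6*(-3/11)*7 = (18/11)*7 = 126/11 ≈ 11.455)
g = -7 (g = 14/(-2) = 14*(-½) = -7)
g*A = -7*126/11 = -882/11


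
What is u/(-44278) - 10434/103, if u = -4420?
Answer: -17751592/175409 ≈ -101.20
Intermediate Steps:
u/(-44278) - 10434/103 = -4420/(-44278) - 10434/103 = -4420*(-1/44278) - 10434*1/103 = 170/1703 - 10434/103 = -17751592/175409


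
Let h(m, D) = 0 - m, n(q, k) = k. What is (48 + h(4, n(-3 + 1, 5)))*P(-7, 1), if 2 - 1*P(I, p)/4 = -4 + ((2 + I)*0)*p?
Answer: 1056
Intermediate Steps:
h(m, D) = -m
P(I, p) = 24 (P(I, p) = 8 - 4*(-4 + ((2 + I)*0)*p) = 8 - 4*(-4 + 0*p) = 8 - 4*(-4 + 0) = 8 - 4*(-4) = 8 + 16 = 24)
(48 + h(4, n(-3 + 1, 5)))*P(-7, 1) = (48 - 1*4)*24 = (48 - 4)*24 = 44*24 = 1056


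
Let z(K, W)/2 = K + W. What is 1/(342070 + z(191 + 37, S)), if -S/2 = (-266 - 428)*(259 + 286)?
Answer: 1/1855446 ≈ 5.3895e-7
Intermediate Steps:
S = 756460 (S = -2*(-266 - 428)*(259 + 286) = -(-1388)*545 = -2*(-378230) = 756460)
z(K, W) = 2*K + 2*W (z(K, W) = 2*(K + W) = 2*K + 2*W)
1/(342070 + z(191 + 37, S)) = 1/(342070 + (2*(191 + 37) + 2*756460)) = 1/(342070 + (2*228 + 1512920)) = 1/(342070 + (456 + 1512920)) = 1/(342070 + 1513376) = 1/1855446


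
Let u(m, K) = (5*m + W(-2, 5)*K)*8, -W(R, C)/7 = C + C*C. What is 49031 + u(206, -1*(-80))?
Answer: -77129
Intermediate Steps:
W(R, C) = -7*C - 7*C² (W(R, C) = -7*(C + C*C) = -7*(C + C²) = -7*C - 7*C²)
u(m, K) = -1680*K + 40*m (u(m, K) = (5*m + (-7*5*(1 + 5))*K)*8 = (5*m + (-7*5*6)*K)*8 = (5*m - 210*K)*8 = (-210*K + 5*m)*8 = -1680*K + 40*m)
49031 + u(206, -1*(-80)) = 49031 + (-(-1680)*(-80) + 40*206) = 49031 + (-1680*80 + 8240) = 49031 + (-134400 + 8240) = 49031 - 126160 = -77129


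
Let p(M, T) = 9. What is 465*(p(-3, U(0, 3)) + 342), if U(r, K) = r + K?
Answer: 163215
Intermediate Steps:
U(r, K) = K + r
465*(p(-3, U(0, 3)) + 342) = 465*(9 + 342) = 465*351 = 163215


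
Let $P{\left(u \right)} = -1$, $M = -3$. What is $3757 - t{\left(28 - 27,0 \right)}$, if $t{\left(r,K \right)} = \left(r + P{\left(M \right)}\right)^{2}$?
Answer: $3757$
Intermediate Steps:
$t{\left(r,K \right)} = \left(-1 + r\right)^{2}$ ($t{\left(r,K \right)} = \left(r - 1\right)^{2} = \left(-1 + r\right)^{2}$)
$3757 - t{\left(28 - 27,0 \right)} = 3757 - \left(-1 + \left(28 - 27\right)\right)^{2} = 3757 - \left(-1 + 1\right)^{2} = 3757 - 0^{2} = 3757 - 0 = 3757 + 0 = 3757$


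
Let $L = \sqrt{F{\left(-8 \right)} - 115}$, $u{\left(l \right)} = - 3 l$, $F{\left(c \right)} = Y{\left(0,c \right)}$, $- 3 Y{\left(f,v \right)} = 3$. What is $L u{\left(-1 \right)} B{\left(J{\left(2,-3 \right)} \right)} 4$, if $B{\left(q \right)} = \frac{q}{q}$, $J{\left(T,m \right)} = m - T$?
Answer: $24 i \sqrt{29} \approx 129.24 i$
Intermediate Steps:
$Y{\left(f,v \right)} = -1$ ($Y{\left(f,v \right)} = \left(- \frac{1}{3}\right) 3 = -1$)
$F{\left(c \right)} = -1$
$B{\left(q \right)} = 1$
$L = 2 i \sqrt{29}$ ($L = \sqrt{-1 - 115} = \sqrt{-116} = 2 i \sqrt{29} \approx 10.77 i$)
$L u{\left(-1 \right)} B{\left(J{\left(2,-3 \right)} \right)} 4 = 2 i \sqrt{29} \left(-3\right) \left(-1\right) 1 \cdot 4 = 2 i \sqrt{29} \cdot 3 \cdot 1 \cdot 4 = 2 i \sqrt{29} \cdot 3 \cdot 4 = 2 i \sqrt{29} \cdot 12 = 24 i \sqrt{29}$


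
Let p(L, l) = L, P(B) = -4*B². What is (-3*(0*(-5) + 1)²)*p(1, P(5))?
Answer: -3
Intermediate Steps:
(-3*(0*(-5) + 1)²)*p(1, P(5)) = -3*(0*(-5) + 1)²*1 = -3*(0 + 1)²*1 = -3*1²*1 = -3*1*1 = -3*1 = -3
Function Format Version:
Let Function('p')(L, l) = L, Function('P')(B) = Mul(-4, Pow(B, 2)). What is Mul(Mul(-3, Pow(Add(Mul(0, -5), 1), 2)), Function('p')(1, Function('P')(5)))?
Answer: -3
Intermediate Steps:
Mul(Mul(-3, Pow(Add(Mul(0, -5), 1), 2)), Function('p')(1, Function('P')(5))) = Mul(Mul(-3, Pow(Add(Mul(0, -5), 1), 2)), 1) = Mul(Mul(-3, Pow(Add(0, 1), 2)), 1) = Mul(Mul(-3, Pow(1, 2)), 1) = Mul(Mul(-3, 1), 1) = Mul(-3, 1) = -3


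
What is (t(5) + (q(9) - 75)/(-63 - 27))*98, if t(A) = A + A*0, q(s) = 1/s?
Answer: 231476/405 ≈ 571.55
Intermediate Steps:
t(A) = A (t(A) = A + 0 = A)
(t(5) + (q(9) - 75)/(-63 - 27))*98 = (5 + (1/9 - 75)/(-63 - 27))*98 = (5 + (⅑ - 75)/(-90))*98 = (5 - 674/9*(-1/90))*98 = (5 + 337/405)*98 = (2362/405)*98 = 231476/405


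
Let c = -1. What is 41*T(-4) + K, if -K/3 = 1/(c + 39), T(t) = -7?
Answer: -10909/38 ≈ -287.08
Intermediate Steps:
K = -3/38 (K = -3/(-1 + 39) = -3/38 ≈ -0.078947)
41*T(-4) + K = 41*(-7) - 3/38 = -287 - 3/38 = -10909/38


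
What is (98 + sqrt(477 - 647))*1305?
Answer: 127890 + 1305*I*sqrt(170) ≈ 1.2789e+5 + 17015.0*I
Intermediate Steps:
(98 + sqrt(477 - 647))*1305 = (98 + sqrt(-170))*1305 = (98 + I*sqrt(170))*1305 = 127890 + 1305*I*sqrt(170)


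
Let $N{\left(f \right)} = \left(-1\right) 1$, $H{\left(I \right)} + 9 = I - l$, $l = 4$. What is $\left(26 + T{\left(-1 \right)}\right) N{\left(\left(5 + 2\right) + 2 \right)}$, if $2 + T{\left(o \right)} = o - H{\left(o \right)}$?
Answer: $-37$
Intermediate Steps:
$H{\left(I \right)} = -13 + I$ ($H{\left(I \right)} = -9 + \left(I - 4\right) = -9 + \left(-4 + I\right) = -13 + I$)
$N{\left(f \right)} = -1$
$T{\left(o \right)} = 11$ ($T{\left(o \right)} = -2 + \left(o - \left(-13 + o\right)\right) = -2 + 13 = 11$)
$\left(26 + T{\left(-1 \right)}\right) N{\left(\left(5 + 2\right) + 2 \right)} = \left(26 + 11\right) \left(-1\right) = 37 \left(-1\right) = -37$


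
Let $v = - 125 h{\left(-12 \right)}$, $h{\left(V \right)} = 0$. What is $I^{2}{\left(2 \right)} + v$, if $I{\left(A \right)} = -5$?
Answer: $25$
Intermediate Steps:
$v = 0$ ($v = \left(-125\right) 0 = 0$)
$I^{2}{\left(2 \right)} + v = \left(-5\right)^{2} + 0 = 25 + 0 = 25$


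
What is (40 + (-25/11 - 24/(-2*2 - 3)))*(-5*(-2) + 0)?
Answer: 31690/77 ≈ 411.56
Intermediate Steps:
(40 + (-25/11 - 24/(-2*2 - 3)))*(-5*(-2) + 0) = (40 + (-25*1/11 - 24/(-4 - 3)))*(10 + 0) = (40 + (-25/11 - 24/(-7)))*10 = (40 + (-25/11 - 24*(-1/7)))*10 = (40 + (-25/11 + 24/7))*10 = (40 + 89/77)*10 = (3169/77)*10 = 31690/77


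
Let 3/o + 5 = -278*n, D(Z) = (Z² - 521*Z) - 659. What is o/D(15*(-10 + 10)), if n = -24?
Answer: -3/4393553 ≈ -6.8282e-7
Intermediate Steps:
D(Z) = -659 + Z² - 521*Z
o = 3/6667 (o = 3/(-5 - 278*(-24)) = 3/(-5 + 6672) = 3/6667 ≈ 0.00044998)
o/D(15*(-10 + 10)) = 3/(6667*(-659 + (15*(-10 + 10))² - 7815*(-10 + 10))) = 3/(6667*(-659 + (15*0)² - 7815*0)) = 3/(6667*(-659 + 0² - 521*0)) = 3/(6667*(-659 + 0 + 0)) = (3/6667)/(-659) = (3/6667)*(-1/659) = -3/4393553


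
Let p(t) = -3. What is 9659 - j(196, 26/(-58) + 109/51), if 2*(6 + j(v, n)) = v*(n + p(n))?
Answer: 14484557/1479 ≈ 9793.5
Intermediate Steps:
j(v, n) = -6 + v*(-3 + n)/2 (j(v, n) = -6 + (v*(n - 3))/2 = -6 + (v*(-3 + n))/2 = -6 + v*(-3 + n)/2)
9659 - j(196, 26/(-58) + 109/51) = 9659 - (-6 - 3/2*196 + (½)*(26/(-58) + 109/51)*196) = 9659 - (-6 - 294 + (½)*(26*(-1/58) + 109*(1/51))*196) = 9659 - (-6 - 294 + (½)*(-13/29 + 109/51)*196) = 9659 - (-6 - 294 + (½)*(2498/1479)*196) = 9659 - (-6 - 294 + 244804/1479) = 9659 - 1*(-198896/1479) = 9659 + 198896/1479 = 14484557/1479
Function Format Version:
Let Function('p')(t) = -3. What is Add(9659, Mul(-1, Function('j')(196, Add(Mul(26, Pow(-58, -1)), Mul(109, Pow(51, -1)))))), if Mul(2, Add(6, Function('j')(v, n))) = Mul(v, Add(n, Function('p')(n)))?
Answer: Rational(14484557, 1479) ≈ 9793.5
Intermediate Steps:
Function('j')(v, n) = Add(-6, Mul(Rational(1, 2), v, Add(-3, n))) (Function('j')(v, n) = Add(-6, Mul(Rational(1, 2), Mul(v, Add(n, -3)))) = Add(-6, Mul(Rational(1, 2), Mul(v, Add(-3, n)))) = Add(-6, Mul(Rational(1, 2), v, Add(-3, n))))
Add(9659, Mul(-1, Function('j')(196, Add(Mul(26, Pow(-58, -1)), Mul(109, Pow(51, -1)))))) = Add(9659, Mul(-1, Add(-6, Mul(Rational(-3, 2), 196), Mul(Rational(1, 2), Add(Mul(26, Pow(-58, -1)), Mul(109, Pow(51, -1))), 196)))) = Add(9659, Mul(-1, Add(-6, -294, Mul(Rational(1, 2), Add(Mul(26, Rational(-1, 58)), Mul(109, Rational(1, 51))), 196)))) = Add(9659, Mul(-1, Add(-6, -294, Mul(Rational(1, 2), Add(Rational(-13, 29), Rational(109, 51)), 196)))) = Add(9659, Mul(-1, Add(-6, -294, Mul(Rational(1, 2), Rational(2498, 1479), 196)))) = Add(9659, Mul(-1, Add(-6, -294, Rational(244804, 1479)))) = Add(9659, Mul(-1, Rational(-198896, 1479))) = Add(9659, Rational(198896, 1479)) = Rational(14484557, 1479)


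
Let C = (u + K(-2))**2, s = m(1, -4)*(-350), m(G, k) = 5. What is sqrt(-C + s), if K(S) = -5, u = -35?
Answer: 5*I*sqrt(134) ≈ 57.879*I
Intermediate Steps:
s = -1750 (s = 5*(-350) = -1750)
C = 1600 (C = (-35 - 5)**2 = (-40)**2 = 1600)
sqrt(-C + s) = sqrt(-1*1600 - 1750) = sqrt(-1600 - 1750) = sqrt(-3350) = 5*I*sqrt(134)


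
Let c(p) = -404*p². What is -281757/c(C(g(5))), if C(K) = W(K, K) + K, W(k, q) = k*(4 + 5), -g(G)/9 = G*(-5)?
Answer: 93919/681750000 ≈ 0.00013776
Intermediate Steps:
g(G) = 45*G (g(G) = -9*G*(-5) = -(-45)*G = 45*G)
W(k, q) = 9*k (W(k, q) = k*9 = 9*k)
C(K) = 10*K (C(K) = 9*K + K = 10*K)
-281757/c(C(g(5))) = -281757/((-404*(10*(45*5))²)) = -281757/((-404*(10*225)²)) = -281757/((-404*2250²)) = -281757/((-404*5062500)) = -281757/(-2045250000) = -281757*(-1/2045250000) = 93919/681750000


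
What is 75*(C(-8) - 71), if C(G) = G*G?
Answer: -525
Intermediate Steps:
C(G) = G²
75*(C(-8) - 71) = 75*((-8)² - 71) = 75*(64 - 71) = 75*(-7) = -525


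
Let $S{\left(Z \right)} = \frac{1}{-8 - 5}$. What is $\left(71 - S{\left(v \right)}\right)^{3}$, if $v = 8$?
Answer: $\frac{788889024}{2197} \approx 3.5908 \cdot 10^{5}$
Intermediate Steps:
$S{\left(Z \right)} = - \frac{1}{13}$ ($S{\left(Z \right)} = \frac{1}{-13} = - \frac{1}{13}$)
$\left(71 - S{\left(v \right)}\right)^{3} = \left(71 - - \frac{1}{13}\right)^{3} = \left(71 + \frac{1}{13}\right)^{3} = \left(\frac{924}{13}\right)^{3} = \frac{788889024}{2197}$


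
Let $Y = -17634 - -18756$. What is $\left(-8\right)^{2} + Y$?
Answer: $1186$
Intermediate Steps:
$Y = 1122$ ($Y = -17634 + 18756 = 1122$)
$\left(-8\right)^{2} + Y = \left(-8\right)^{2} + 1122 = 64 + 1122 = 1186$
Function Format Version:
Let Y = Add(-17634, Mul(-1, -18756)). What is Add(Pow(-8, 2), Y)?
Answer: 1186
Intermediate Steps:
Y = 1122 (Y = Add(-17634, 18756) = 1122)
Add(Pow(-8, 2), Y) = Add(Pow(-8, 2), 1122) = Add(64, 1122) = 1186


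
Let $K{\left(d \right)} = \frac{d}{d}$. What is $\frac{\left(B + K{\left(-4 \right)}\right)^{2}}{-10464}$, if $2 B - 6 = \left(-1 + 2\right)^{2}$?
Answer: $- \frac{27}{13952} \approx -0.0019352$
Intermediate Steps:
$B = \frac{7}{2}$ ($B = 3 + \frac{\left(-1 + 2\right)^{2}}{2} = 3 + \frac{1^{2}}{2} = 3 + \frac{1}{2} \cdot 1 = 3 + \frac{1}{2} = \frac{7}{2} \approx 3.5$)
$K{\left(d \right)} = 1$
$\frac{\left(B + K{\left(-4 \right)}\right)^{2}}{-10464} = \frac{\left(\frac{7}{2} + 1\right)^{2}}{-10464} = \left(\frac{9}{2}\right)^{2} \left(- \frac{1}{10464}\right) = \frac{81}{4} \left(- \frac{1}{10464}\right) = - \frac{27}{13952}$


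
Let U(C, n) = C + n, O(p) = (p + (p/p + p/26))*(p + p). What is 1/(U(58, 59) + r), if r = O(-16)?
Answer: 13/8017 ≈ 0.0016216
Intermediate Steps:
O(p) = 2*p*(1 + 27*p/26) (O(p) = (p + (1 + p*(1/26)))*(2*p) = (p + (1 + p/26))*(2*p) = (1 + 27*p/26)*(2*p) = 2*p*(1 + 27*p/26))
r = 6496/13 (r = (1/13)*(-16)*(26 + 27*(-16)) = (1/13)*(-16)*(26 - 432) = (1/13)*(-16)*(-406) = 6496/13 ≈ 499.69)
1/(U(58, 59) + r) = 1/((58 + 59) + 6496/13) = 1/(117 + 6496/13) = 1/(8017/13) = 13/8017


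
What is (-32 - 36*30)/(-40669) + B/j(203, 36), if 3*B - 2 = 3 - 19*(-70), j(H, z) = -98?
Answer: -17988729/3985562 ≈ -4.5135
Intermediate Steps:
B = 445 (B = ⅔ + (3 - 19*(-70))/3 = ⅔ + (3 + 1330)/3 = ⅔ + (⅓)*1333 = ⅔ + 1333/3 = 445)
(-32 - 36*30)/(-40669) + B/j(203, 36) = (-32 - 36*30)/(-40669) + 445/(-98) = (-32 - 1080)*(-1/40669) + 445*(-1/98) = -1112*(-1/40669) - 445/98 = 1112/40669 - 445/98 = -17988729/3985562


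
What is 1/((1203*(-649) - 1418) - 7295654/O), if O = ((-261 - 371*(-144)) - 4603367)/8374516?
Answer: 1137551/14384640210451 ≈ 7.9081e-8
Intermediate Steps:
O = -1137551/2093629 (O = ((-261 + 53424) - 4603367)*(1/8374516) = (53163 - 4603367)*(1/8374516) = -4550204*1/8374516 = -1137551/2093629 ≈ -0.54334)
1/((1203*(-649) - 1418) - 7295654/O) = 1/((1203*(-649) - 1418) - 7295654/(-1137551/2093629)) = 1/((-780747 - 1418) - 7295654*(-2093629/1137551)) = 1/(-782165 + 15274392788366/1137551) = 1/(14384640210451/1137551) = 1137551/14384640210451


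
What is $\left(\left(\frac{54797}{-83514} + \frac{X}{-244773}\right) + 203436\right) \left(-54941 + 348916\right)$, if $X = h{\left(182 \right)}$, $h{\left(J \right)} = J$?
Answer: $\frac{407510070856953500975}{6813990774} \approx 5.9805 \cdot 10^{10}$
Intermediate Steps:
$X = 182$
$\left(\left(\frac{54797}{-83514} + \frac{X}{-244773}\right) + 203436\right) \left(-54941 + 348916\right) = \left(\left(\frac{54797}{-83514} + \frac{182}{-244773}\right) + 203436\right) \left(-54941 + 348916\right) = \left(\left(54797 \left(- \frac{1}{83514}\right) + 182 \left(- \frac{1}{244773}\right)\right) + 203436\right) 293975 = \left(\left(- \frac{54797}{83514} - \frac{182}{244773}\right) + 203436\right) 293975 = \left(- \frac{4476008543}{6813990774} + 203436\right) 293975 = \frac{1386206551090921}{6813990774} \cdot 293975 = \frac{407510070856953500975}{6813990774}$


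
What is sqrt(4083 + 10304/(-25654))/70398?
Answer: sqrt(671717781403)/902995146 ≈ 0.00090763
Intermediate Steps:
sqrt(4083 + 10304/(-25654))/70398 = sqrt(4083 + 10304*(-1/25654))*(1/70398) = sqrt(4083 - 5152/12827)*(1/70398) = sqrt(52367489/12827)*(1/70398) = (sqrt(671717781403)/12827)*(1/70398) = sqrt(671717781403)/902995146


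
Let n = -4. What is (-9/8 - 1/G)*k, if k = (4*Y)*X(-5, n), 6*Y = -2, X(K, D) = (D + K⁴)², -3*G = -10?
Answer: 7327179/10 ≈ 7.3272e+5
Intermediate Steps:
G = 10/3 (G = -⅓*(-10) = 10/3 ≈ 3.3333)
Y = -⅓ (Y = (⅙)*(-2) = -⅓ ≈ -0.33333)
k = -514188 (k = (4*(-⅓))*(-4 + (-5)⁴)² = -4*(-4 + 625)²/3 = -4/3*621² = -4/3*385641 = -514188)
(-9/8 - 1/G)*k = (-9/8 - 1/10/3)*(-514188) = (-9*⅛ - 1*3/10)*(-514188) = (-9/8 - 3/10)*(-514188) = -57/40*(-514188) = 7327179/10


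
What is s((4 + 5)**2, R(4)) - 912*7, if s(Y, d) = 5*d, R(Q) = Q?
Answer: -6364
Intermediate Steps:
s((4 + 5)**2, R(4)) - 912*7 = 5*4 - 912*7 = 20 - 76*84 = 20 - 6384 = -6364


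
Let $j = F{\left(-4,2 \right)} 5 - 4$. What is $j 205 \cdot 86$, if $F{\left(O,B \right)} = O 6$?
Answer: $-2186120$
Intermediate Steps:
$F{\left(O,B \right)} = 6 O$
$j = -124$ ($j = 6 \left(-4\right) 5 - 4 = \left(-24\right) 5 - 4 = -120 - 4 = -124$)
$j 205 \cdot 86 = \left(-124\right) 205 \cdot 86 = \left(-25420\right) 86 = -2186120$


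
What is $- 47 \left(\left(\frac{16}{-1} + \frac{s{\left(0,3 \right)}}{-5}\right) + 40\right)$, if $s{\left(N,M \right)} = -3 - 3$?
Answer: $- \frac{5922}{5} \approx -1184.4$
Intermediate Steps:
$s{\left(N,M \right)} = -6$ ($s{\left(N,M \right)} = -3 - 3 = -6$)
$- 47 \left(\left(\frac{16}{-1} + \frac{s{\left(0,3 \right)}}{-5}\right) + 40\right) = - 47 \left(\left(\frac{16}{-1} - \frac{6}{-5}\right) + 40\right) = - 47 \left(\left(16 \left(-1\right) - - \frac{6}{5}\right) + 40\right) = - 47 \left(\left(-16 + \frac{6}{5}\right) + 40\right) = - 47 \left(- \frac{74}{5} + 40\right) = \left(-47\right) \frac{126}{5} = - \frac{5922}{5}$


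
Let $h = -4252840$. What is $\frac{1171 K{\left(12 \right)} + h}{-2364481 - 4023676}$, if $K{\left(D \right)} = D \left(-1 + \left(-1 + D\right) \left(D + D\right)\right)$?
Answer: $\frac{557164}{6388157} \approx 0.087218$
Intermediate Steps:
$K{\left(D \right)} = D \left(-1 + 2 D \left(-1 + D\right)\right)$ ($K{\left(D \right)} = D \left(-1 + \left(-1 + D\right) 2 D\right) = D \left(-1 + 2 D \left(-1 + D\right)\right)$)
$\frac{1171 K{\left(12 \right)} + h}{-2364481 - 4023676} = \frac{1171 \cdot 12 \left(-1 - 24 + 2 \cdot 12^{2}\right) - 4252840}{-2364481 - 4023676} = \frac{1171 \cdot 12 \left(-1 - 24 + 2 \cdot 144\right) - 4252840}{-6388157} = \left(1171 \cdot 12 \left(-1 - 24 + 288\right) - 4252840\right) \left(- \frac{1}{6388157}\right) = \left(1171 \cdot 12 \cdot 263 - 4252840\right) \left(- \frac{1}{6388157}\right) = \left(1171 \cdot 3156 - 4252840\right) \left(- \frac{1}{6388157}\right) = \left(3695676 - 4252840\right) \left(- \frac{1}{6388157}\right) = \left(-557164\right) \left(- \frac{1}{6388157}\right) = \frac{557164}{6388157}$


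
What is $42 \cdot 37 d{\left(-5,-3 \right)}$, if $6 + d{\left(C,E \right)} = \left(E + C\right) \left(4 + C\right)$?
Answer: $3108$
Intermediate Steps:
$d{\left(C,E \right)} = -6 + \left(4 + C\right) \left(C + E\right)$ ($d{\left(C,E \right)} = -6 + \left(E + C\right) \left(4 + C\right) = -6 + \left(C + E\right) \left(4 + C\right) = -6 + \left(4 + C\right) \left(C + E\right)$)
$42 \cdot 37 d{\left(-5,-3 \right)} = 42 \cdot 37 \left(-6 + \left(-5\right)^{2} + 4 \left(-5\right) + 4 \left(-3\right) - -15\right) = 1554 \left(-6 + 25 - 20 - 12 + 15\right) = 1554 \cdot 2 = 3108$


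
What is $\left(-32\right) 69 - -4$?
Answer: $-2204$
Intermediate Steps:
$\left(-32\right) 69 - -4 = -2208 + \left(-50 + 54\right) = -2208 + 4 = -2204$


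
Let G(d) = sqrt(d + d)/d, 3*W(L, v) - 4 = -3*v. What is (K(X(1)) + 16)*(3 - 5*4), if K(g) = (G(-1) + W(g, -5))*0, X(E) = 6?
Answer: -272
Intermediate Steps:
W(L, v) = 4/3 - v (W(L, v) = 4/3 + (-3*v)/3 = 4/3 - v)
G(d) = sqrt(2)/sqrt(d) (G(d) = sqrt(2*d)/d = (sqrt(2)*sqrt(d))/d = sqrt(2)/sqrt(d))
K(g) = 0 (K(g) = (sqrt(2)/sqrt(-1) + (4/3 - 1*(-5)))*0 = (sqrt(2)*(-I) + (4/3 + 5))*0 = (-I*sqrt(2) + 19/3)*0 = (19/3 - I*sqrt(2))*0 = 0)
(K(X(1)) + 16)*(3 - 5*4) = (0 + 16)*(3 - 5*4) = 16*(3 - 20) = 16*(-17) = -272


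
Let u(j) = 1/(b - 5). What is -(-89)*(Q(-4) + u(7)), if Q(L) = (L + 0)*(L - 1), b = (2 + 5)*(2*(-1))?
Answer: 33731/19 ≈ 1775.3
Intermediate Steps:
b = -14 (b = 7*(-2) = -14)
u(j) = -1/19 (u(j) = 1/(-14 - 5) = 1/(-19) = -1/19)
Q(L) = L*(-1 + L)
-(-89)*(Q(-4) + u(7)) = -(-89)*(-4*(-1 - 4) - 1/19) = -(-89)*(-4*(-5) - 1/19) = -(-89)*(20 - 1/19) = -(-89)*379/19 = -1*(-33731/19) = 33731/19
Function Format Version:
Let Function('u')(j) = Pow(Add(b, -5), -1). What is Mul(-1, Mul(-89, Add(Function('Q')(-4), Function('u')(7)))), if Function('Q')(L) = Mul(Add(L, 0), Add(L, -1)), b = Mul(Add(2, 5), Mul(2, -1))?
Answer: Rational(33731, 19) ≈ 1775.3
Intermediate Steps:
b = -14 (b = Mul(7, -2) = -14)
Function('u')(j) = Rational(-1, 19) (Function('u')(j) = Pow(Add(-14, -5), -1) = Pow(-19, -1) = Rational(-1, 19))
Function('Q')(L) = Mul(L, Add(-1, L))
Mul(-1, Mul(-89, Add(Function('Q')(-4), Function('u')(7)))) = Mul(-1, Mul(-89, Add(Mul(-4, Add(-1, -4)), Rational(-1, 19)))) = Mul(-1, Mul(-89, Add(Mul(-4, -5), Rational(-1, 19)))) = Mul(-1, Mul(-89, Add(20, Rational(-1, 19)))) = Mul(-1, Mul(-89, Rational(379, 19))) = Mul(-1, Rational(-33731, 19)) = Rational(33731, 19)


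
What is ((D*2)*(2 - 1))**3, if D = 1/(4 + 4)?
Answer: 1/64 ≈ 0.015625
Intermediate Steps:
D = 1/8 ≈ 0.12500
((D*2)*(2 - 1))**3 = (((1/8)*2)*(2 - 1))**3 = ((1/4)*1)**3 = (1/4)**3 = 1/64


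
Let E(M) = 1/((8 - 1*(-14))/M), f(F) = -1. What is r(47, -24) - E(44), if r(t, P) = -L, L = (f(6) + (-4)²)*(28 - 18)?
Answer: -152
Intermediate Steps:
L = 150 (L = (-1 + (-4)²)*(28 - 18) = (-1 + 16)*10 = 15*10 = 150)
r(t, P) = -150 (r(t, P) = -1*150 = -150)
E(M) = M/22 (E(M) = 1/((8 + 14)/M) = 1/(22/M) = M/22)
r(47, -24) - E(44) = -150 - 44/22 = -150 - 1*2 = -150 - 2 = -152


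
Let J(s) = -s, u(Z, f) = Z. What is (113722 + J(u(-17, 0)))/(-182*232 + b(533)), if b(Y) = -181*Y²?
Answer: -37913/17154111 ≈ -0.0022101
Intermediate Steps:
(113722 + J(u(-17, 0)))/(-182*232 + b(533)) = (113722 - 1*(-17))/(-182*232 - 181*533²) = (113722 + 17)/(-42224 - 181*284089) = 113739/(-42224 - 51420109) = 113739/(-51462333) = 113739*(-1/51462333) = -37913/17154111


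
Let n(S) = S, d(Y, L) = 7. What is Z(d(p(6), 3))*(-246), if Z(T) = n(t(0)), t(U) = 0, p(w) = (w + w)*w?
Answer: 0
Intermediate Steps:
p(w) = 2*w² (p(w) = (2*w)*w = 2*w²)
Z(T) = 0
Z(d(p(6), 3))*(-246) = 0*(-246) = 0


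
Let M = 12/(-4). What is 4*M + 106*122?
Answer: 12920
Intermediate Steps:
M = -3 (M = 12*(-¼) = -3)
4*M + 106*122 = 4*(-3) + 106*122 = -12 + 12932 = 12920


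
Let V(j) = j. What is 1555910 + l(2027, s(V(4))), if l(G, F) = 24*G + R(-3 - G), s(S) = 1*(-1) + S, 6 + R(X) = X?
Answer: 1602522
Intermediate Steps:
R(X) = -6 + X
s(S) = -1 + S
l(G, F) = -9 + 23*G (l(G, F) = 24*G + (-6 + (-3 - G)) = 24*G + (-9 - G) = -9 + 23*G)
1555910 + l(2027, s(V(4))) = 1555910 + (-9 + 23*2027) = 1555910 + (-9 + 46621) = 1555910 + 46612 = 1602522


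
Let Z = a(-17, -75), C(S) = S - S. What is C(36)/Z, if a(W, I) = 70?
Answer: 0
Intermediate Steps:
C(S) = 0
Z = 70
C(36)/Z = 0/70 = 0*(1/70) = 0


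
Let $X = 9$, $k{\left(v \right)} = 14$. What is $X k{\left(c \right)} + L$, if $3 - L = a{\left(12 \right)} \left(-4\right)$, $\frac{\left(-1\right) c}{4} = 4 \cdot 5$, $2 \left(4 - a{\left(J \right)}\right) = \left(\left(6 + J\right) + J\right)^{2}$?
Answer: $-1655$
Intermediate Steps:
$a{\left(J \right)} = 4 - \frac{\left(6 + 2 J\right)^{2}}{2}$ ($a{\left(J \right)} = 4 - \frac{\left(\left(6 + J\right) + J\right)^{2}}{2} = 4 - \frac{\left(6 + 2 J\right)^{2}}{2}$)
$c = -80$ ($c = - 4 \cdot 4 \cdot 5 = \left(-4\right) 20 = -80$)
$L = -1781$ ($L = 3 - \left(4 - 2 \left(3 + 12\right)^{2}\right) \left(-4\right) = 3 - \left(4 - 2 \cdot 15^{2}\right) \left(-4\right) = 3 - \left(4 - 450\right) \left(-4\right) = 3 - \left(-446\right) \left(-4\right) = 3 - 1784 = -1781$)
$X k{\left(c \right)} + L = 9 \cdot 14 - 1781 = 126 - 1781 = -1655$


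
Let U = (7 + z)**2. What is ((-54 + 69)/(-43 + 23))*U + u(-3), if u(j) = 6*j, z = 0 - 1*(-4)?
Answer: -435/4 ≈ -108.75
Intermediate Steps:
z = 4 (z = 0 + 4 = 4)
U = 121 (U = (7 + 4)**2 = 11**2 = 121)
((-54 + 69)/(-43 + 23))*U + u(-3) = ((-54 + 69)/(-43 + 23))*121 + 6*(-3) = (15/(-20))*121 - 18 = (15*(-1/20))*121 - 18 = -3/4*121 - 18 = -363/4 - 18 = -435/4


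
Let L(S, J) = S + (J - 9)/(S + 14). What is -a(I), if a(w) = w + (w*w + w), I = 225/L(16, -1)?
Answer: -519075/2209 ≈ -234.98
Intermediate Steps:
L(S, J) = S + (-9 + J)/(14 + S)
I = 675/47 (I = 225/(((-9 - 1 + 16² + 14*16)/(14 + 16))) = 225/(((-9 - 1 + 256 + 224)/30)) = 225/(((1/30)*470)) = 225/(47/3) = 225*(3/47) = 675/47 ≈ 14.362)
a(w) = w² + 2*w (a(w) = w + (w² + w) = w + (w + w²) = w² + 2*w)
-a(I) = -675*(2 + 675/47)/47 = -675*769/(47*47) = -1*519075/2209 = -519075/2209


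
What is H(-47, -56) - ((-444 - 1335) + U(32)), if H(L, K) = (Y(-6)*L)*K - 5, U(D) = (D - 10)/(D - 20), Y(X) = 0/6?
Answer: 10633/6 ≈ 1772.2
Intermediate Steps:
Y(X) = 0 (Y(X) = 0*(⅙) = 0)
U(D) = (-10 + D)/(-20 + D)
H(L, K) = -5 (H(L, K) = (0*L)*K - 5 = 0*K - 5 = 0 - 5 = -5)
H(-47, -56) - ((-444 - 1335) + U(32)) = -5 - ((-444 - 1335) + (-10 + 32)/(-20 + 32)) = -5 - (-1779 + 22/12) = -5 - (-1779 + (1/12)*22) = -5 - (-1779 + 11/6) = -5 - 1*(-10663/6) = -5 + 10663/6 = 10633/6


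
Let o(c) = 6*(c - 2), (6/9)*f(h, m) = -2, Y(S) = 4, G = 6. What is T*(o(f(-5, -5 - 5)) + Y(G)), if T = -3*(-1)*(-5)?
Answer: 390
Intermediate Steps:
f(h, m) = -3 (f(h, m) = (3/2)*(-2) = -3)
T = -15 (T = 3*(-5) = -15)
o(c) = -12 + 6*c (o(c) = 6*(-2 + c) = -12 + 6*c)
T*(o(f(-5, -5 - 5)) + Y(G)) = -15*((-12 + 6*(-3)) + 4) = -15*((-12 - 18) + 4) = -15*(-30 + 4) = -15*(-26) = 390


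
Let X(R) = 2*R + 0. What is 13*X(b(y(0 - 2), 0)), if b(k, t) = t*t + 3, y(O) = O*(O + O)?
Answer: 78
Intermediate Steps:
y(O) = 2*O² (y(O) = O*(2*O) = 2*O²)
b(k, t) = 3 + t² (b(k, t) = t² + 3 = 3 + t²)
X(R) = 2*R
13*X(b(y(0 - 2), 0)) = 13*(2*(3 + 0²)) = 13*(2*(3 + 0)) = 13*(2*3) = 13*6 = 78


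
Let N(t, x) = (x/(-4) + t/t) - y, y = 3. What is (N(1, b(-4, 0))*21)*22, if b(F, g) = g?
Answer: -924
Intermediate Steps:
N(t, x) = -2 - x/4 (N(t, x) = (x/(-4) + t/t) - 1*3 = (x*(-1/4) + 1) - 3 = (-x/4 + 1) - 3 = (1 - x/4) - 3 = -2 - x/4)
(N(1, b(-4, 0))*21)*22 = ((-2 - 1/4*0)*21)*22 = ((-2 + 0)*21)*22 = -2*21*22 = -42*22 = -924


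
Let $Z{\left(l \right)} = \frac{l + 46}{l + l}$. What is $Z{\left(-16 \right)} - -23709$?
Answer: $\frac{379329}{16} \approx 23708.0$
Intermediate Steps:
$Z{\left(l \right)} = \frac{46 + l}{2 l}$
$Z{\left(-16 \right)} - -23709 = \frac{46 - 16}{2 \left(-16\right)} - -23709 = \frac{1}{2} \left(- \frac{1}{16}\right) 30 + 23709 = - \frac{15}{16} + 23709 = \frac{379329}{16}$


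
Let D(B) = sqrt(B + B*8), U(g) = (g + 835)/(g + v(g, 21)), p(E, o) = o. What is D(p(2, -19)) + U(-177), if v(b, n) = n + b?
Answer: -658/333 + 3*I*sqrt(19) ≈ -1.976 + 13.077*I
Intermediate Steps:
v(b, n) = b + n
U(g) = (835 + g)/(21 + 2*g) (U(g) = (g + 835)/(g + (g + 21)) = (835 + g)/(g + (21 + g)) = (835 + g)/(21 + 2*g))
D(B) = 3*sqrt(B) (D(B) = sqrt(B + 8*B) = sqrt(9*B) = 3*sqrt(B))
D(p(2, -19)) + U(-177) = 3*sqrt(-19) + (835 - 177)/(21 + 2*(-177)) = 3*(I*sqrt(19)) + 658/(21 - 354) = 3*I*sqrt(19) + 658/(-333) = 3*I*sqrt(19) - 1/333*658 = 3*I*sqrt(19) - 658/333 = -658/333 + 3*I*sqrt(19)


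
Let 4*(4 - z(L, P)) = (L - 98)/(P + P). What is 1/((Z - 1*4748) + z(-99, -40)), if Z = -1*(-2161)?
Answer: -320/826757 ≈ -0.00038705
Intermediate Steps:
z(L, P) = 4 - (-98 + L)/(8*P) (z(L, P) = 4 - (L - 98)/(4*(P + P)) = 4 - (-98 + L)/(4*(2*P)) = 4 - (-98 + L)*1/(2*P)/4 = 4 - (-98 + L)/(8*P))
Z = 2161
1/((Z - 1*4748) + z(-99, -40)) = 1/((2161 - 1*4748) + (1/8)*(98 - 1*(-99) + 32*(-40))/(-40)) = 1/((2161 - 4748) + (1/8)*(-1/40)*(98 + 99 - 1280)) = 1/(-2587 + (1/8)*(-1/40)*(-1083)) = 1/(-2587 + 1083/320) = 1/(-826757/320) = -320/826757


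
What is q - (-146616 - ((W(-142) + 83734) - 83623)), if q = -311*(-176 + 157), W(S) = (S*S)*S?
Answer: -2710652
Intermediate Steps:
W(S) = S³ (W(S) = S²*S = S³)
q = 5909 (q = -311*(-19) = 5909)
q - (-146616 - ((W(-142) + 83734) - 83623)) = 5909 - (-146616 - (((-142)³ + 83734) - 83623)) = 5909 - (-146616 - ((-2863288 + 83734) - 83623)) = 5909 - (-146616 - (-2779554 - 83623)) = 5909 - (-146616 - 1*(-2863177)) = 5909 - (-146616 + 2863177) = 5909 - 1*2716561 = 5909 - 2716561 = -2710652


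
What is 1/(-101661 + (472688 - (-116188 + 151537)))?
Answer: 1/335678 ≈ 2.9790e-6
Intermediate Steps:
1/(-101661 + (472688 - (-116188 + 151537))) = 1/(-101661 + (472688 - 1*35349)) = 1/(-101661 + (472688 - 35349)) = 1/(-101661 + 437339) = 1/335678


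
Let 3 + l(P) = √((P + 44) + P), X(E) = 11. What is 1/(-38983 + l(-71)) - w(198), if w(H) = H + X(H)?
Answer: -158830436216/759954147 - 7*I*√2/1519908294 ≈ -209.0 - 6.5132e-9*I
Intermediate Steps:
w(H) = 11 + H (w(H) = H + 11 = 11 + H)
l(P) = -3 + √(44 + 2*P) (l(P) = -3 + √((P + 44) + P) = -3 + √((44 + P) + P) = -3 + √(44 + 2*P))
1/(-38983 + l(-71)) - w(198) = 1/(-38983 + (-3 + √(44 + 2*(-71)))) - (11 + 198) = 1/(-38983 + (-3 + √(44 - 142))) - 1*209 = 1/(-38983 + (-3 + √(-98))) - 209 = 1/(-38983 + (-3 + 7*I*√2)) - 209 = 1/(-38986 + 7*I*√2) - 209 = -209 + 1/(-38986 + 7*I*√2)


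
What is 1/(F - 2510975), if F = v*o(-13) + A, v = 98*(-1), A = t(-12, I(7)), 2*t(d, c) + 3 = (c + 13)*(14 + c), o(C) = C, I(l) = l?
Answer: -2/5018985 ≈ -3.9849e-7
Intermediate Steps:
t(d, c) = -3/2 + (13 + c)*(14 + c)/2 (t(d, c) = -3/2 + ((c + 13)*(14 + c))/2 = -3/2 + ((13 + c)*(14 + c))/2 = -3/2 + (13 + c)*(14 + c)/2)
A = 417/2 (A = 179/2 + (1/2)*7**2 + (27/2)*7 = 179/2 + (1/2)*49 + 189/2 = 179/2 + 49/2 + 189/2 = 417/2 ≈ 208.50)
v = -98
F = 2965/2 (F = -98*(-13) + 417/2 = 1274 + 417/2 = 2965/2 ≈ 1482.5)
1/(F - 2510975) = 1/(2965/2 - 2510975) = 1/(-5018985/2) = -2/5018985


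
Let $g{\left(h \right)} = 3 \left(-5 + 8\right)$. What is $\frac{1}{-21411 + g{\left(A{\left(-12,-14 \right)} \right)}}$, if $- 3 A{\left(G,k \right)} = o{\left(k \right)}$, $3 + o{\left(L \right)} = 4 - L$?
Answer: $- \frac{1}{21402} \approx -4.6725 \cdot 10^{-5}$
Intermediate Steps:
$o{\left(L \right)} = 1 - L$ ($o{\left(L \right)} = -3 - \left(-4 + L\right) = 1 - L$)
$A{\left(G,k \right)} = - \frac{1}{3} + \frac{k}{3}$ ($A{\left(G,k \right)} = - \frac{1 - k}{3} = - \frac{1}{3} + \frac{k}{3}$)
$g{\left(h \right)} = 9$ ($g{\left(h \right)} = 3 \cdot 3 = 9$)
$\frac{1}{-21411 + g{\left(A{\left(-12,-14 \right)} \right)}} = \frac{1}{-21411 + 9} = \frac{1}{-21402} = - \frac{1}{21402}$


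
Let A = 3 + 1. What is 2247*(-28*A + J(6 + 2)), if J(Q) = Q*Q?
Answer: -107856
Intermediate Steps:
A = 4
J(Q) = Q²
2247*(-28*A + J(6 + 2)) = 2247*(-28*4 + (6 + 2)²) = 2247*(-112 + 8²) = 2247*(-112 + 64) = 2247*(-48) = -107856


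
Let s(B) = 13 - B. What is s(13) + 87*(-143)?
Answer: -12441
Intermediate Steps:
s(13) + 87*(-143) = (13 - 1*13) + 87*(-143) = (13 - 13) - 12441 = 0 - 12441 = -12441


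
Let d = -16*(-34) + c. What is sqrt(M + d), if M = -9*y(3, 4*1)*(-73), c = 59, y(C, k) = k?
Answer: 3*sqrt(359) ≈ 56.842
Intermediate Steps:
d = 603 (d = -16*(-34) + 59 = 544 + 59 = 603)
M = 2628 (M = -36*(-73) = 2628)
sqrt(M + d) = sqrt(2628 + 603) = sqrt(3231) = 3*sqrt(359)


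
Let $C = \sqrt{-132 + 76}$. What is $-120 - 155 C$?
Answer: $-120 - 310 i \sqrt{14} \approx -120.0 - 1159.9 i$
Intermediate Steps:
$C = 2 i \sqrt{14}$ ($C = \sqrt{-56} = 2 i \sqrt{14} \approx 7.4833 i$)
$-120 - 155 C = -120 - 155 \cdot 2 i \sqrt{14} = -120 - 310 i \sqrt{14}$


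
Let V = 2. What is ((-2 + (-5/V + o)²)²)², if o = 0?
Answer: 83521/256 ≈ 326.25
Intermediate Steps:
((-2 + (-5/V + o)²)²)² = ((-2 + (-5/2 + 0)²)²)² = ((-2 + (-5/2)²)²)² = ((-2 + 25/4)²)² = ((17/4)²)² = (289/16)² = 83521/256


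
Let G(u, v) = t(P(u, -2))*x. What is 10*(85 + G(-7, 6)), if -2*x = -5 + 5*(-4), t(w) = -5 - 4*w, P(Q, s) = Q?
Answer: 3725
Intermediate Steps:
x = 25/2 (x = -(-5 + 5*(-4))/2 = -(-5 - 20)/2 = -½*(-25) = 25/2 ≈ 12.500)
G(u, v) = -125/2 - 50*u (G(u, v) = (-5 - 4*u)*(25/2) = -125/2 - 50*u)
10*(85 + G(-7, 6)) = 10*(85 + (-125/2 - 50*(-7))) = 10*(85 + (-125/2 + 350)) = 10*(85 + 575/2) = 10*(745/2) = 3725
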